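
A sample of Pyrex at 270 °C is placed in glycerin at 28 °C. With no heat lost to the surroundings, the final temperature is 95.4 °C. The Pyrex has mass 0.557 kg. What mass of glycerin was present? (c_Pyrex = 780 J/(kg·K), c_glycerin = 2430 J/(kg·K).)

m ≈ 0.463 kg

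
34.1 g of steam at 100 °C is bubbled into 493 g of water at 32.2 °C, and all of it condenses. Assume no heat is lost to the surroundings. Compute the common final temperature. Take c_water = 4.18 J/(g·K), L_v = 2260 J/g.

T_f ≈ 71.6 °C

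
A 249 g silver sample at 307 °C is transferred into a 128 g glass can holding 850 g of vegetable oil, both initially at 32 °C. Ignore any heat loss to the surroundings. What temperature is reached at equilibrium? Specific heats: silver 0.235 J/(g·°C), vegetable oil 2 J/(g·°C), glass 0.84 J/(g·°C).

T_f ≈ 40.6 °C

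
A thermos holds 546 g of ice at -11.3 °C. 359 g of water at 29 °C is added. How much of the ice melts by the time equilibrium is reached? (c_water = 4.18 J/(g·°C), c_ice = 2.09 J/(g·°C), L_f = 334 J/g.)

Heat available from the water dropping to 0 °C: 359·4.18·29 = 43518 J.
Of that, 546·2.09·11.3 = 12895 J goes to bring the ice to 0 °C, leaving 30623 J.
Melting all 546 g of ice would need 546·334 = 182364 J.
That's not enough to melt it all — equilibrium is at 0 °C with ice remaining.
m_melted·334 = 30623  ⇒  m_melted ≈ 91.69 g.

m_melted ≈ 91.7 g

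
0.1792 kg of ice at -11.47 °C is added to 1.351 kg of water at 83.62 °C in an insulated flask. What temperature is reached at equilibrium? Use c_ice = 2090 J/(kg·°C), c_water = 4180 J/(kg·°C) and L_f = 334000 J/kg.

Net heat exchanged in the isolated system is zero:
warm ice to 0 °C: 0.1792·2090·(0 − (-11.47)) = 4295.8; fusion: m_ice L_f = 0.1792·334000 = 59853; meltwater 0→T: 0.1792·4180·T = 749.06 T; water cools: 1.351·4180·(T − 83.62) = 5647.2(T − 83.62)
6396.2 T = 472217 − 64149 = 408069
T ≈ 63.80 °C (positive, so assuming full melt was valid).

T_f ≈ 63.8 °C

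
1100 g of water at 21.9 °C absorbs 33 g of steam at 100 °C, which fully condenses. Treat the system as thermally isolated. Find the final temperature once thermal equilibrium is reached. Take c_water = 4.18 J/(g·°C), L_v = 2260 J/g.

T_f ≈ 39.9 °C

Conservation of energy gives ΣQ = 0:
latent heat released on condensation: 33·2260 = 74580; condensate cools 100→T: 33·4.18·(T − 100) = 137.94(T − 100); original water: 4598(T − 21.9)
4735.9 T = 74580 + 13794 + 100696 = 189070
T ≈ 39.92 °C — below 100 °C, confirming all the steam condensed.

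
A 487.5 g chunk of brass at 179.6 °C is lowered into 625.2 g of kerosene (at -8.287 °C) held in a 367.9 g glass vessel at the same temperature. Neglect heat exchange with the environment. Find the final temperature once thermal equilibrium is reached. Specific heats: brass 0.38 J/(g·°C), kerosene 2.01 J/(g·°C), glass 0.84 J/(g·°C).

T_f ≈ 11.6 °C

Net heat exchanged in the isolated system is zero:
487.5·0.38·(T − 179.6) + 625.2·2.01·(T − (-8.287)) + 367.9·0.84·(T − (-8.287)) = 0
185.25(T − 179.6) + 1256.7(T − (-8.287)) + 309.04(T − (-8.287)) = 0
(185.25 + 1256.7 + 309.04) T = 185.25·179.6 + 1256.7·(-8.287) + 309.04·(-8.287)
T = 20296/1750.9 ≈ 11.59 °C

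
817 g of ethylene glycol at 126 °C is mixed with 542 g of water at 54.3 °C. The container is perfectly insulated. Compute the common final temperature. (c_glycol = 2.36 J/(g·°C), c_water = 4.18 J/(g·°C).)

Let T be the final temperature. ΣQ_i = 0:
817*2.36*(T − 126) + 542*4.18*(T − 54.3) = 0
1928.1(T − 126) + 2265.6(T − 54.3) = 0
4193.7 T = 365963
T = 365963 / 4193.7 = 87.3 °C

T_f ≈ 87.3 °C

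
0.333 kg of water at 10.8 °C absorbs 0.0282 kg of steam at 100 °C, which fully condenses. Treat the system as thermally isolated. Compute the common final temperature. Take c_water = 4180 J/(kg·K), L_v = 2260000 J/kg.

T_f ≈ 60.0 °C

Setting the total heat transfer to zero:
condense steam: −0.0282×2260000 = −63732; condensate cools 100→T: 0.0282×4180×(T − 100) = 117.88(T − 100); water warms: 0.333×4180×(T − 10.8) = 1391.9(T − 10.8)
1509.8 T = 63732 + 11788 + 15033 = 90553
T ≈ 59.98 °C — below 100 °C, confirming all the steam condensed.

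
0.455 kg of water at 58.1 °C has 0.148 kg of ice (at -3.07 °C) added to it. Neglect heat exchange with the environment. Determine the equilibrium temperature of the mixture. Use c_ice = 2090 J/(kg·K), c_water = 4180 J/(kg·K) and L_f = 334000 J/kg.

T_f ≈ 23.9 °C

Conservation of energy gives ΣQ = 0:
ice -3.07→0 °C: 0.148×2090×3.07 = 949.61
  latent heat to melt: 0.148×334000 = 49432
  meltwater 0→T: 0.148×4180×T = 618.64 T
  water cools: 0.455×4180×(T − 58.1) = 1901.9(T − 58.1)
2520.5 T = 110500 − 50382 = 60119
T ≈ 23.85 °C. Since T > 0 °C, the all-ice-melts assumption holds.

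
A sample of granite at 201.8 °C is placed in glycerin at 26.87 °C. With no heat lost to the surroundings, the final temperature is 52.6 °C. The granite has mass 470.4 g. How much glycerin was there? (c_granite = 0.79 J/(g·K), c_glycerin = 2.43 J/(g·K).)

m ≈ 887 g

Heat lost by the granite = heat gained by the glycerin:
470.4·0.79·(201.8 − 52.6) = m·2.43·(52.6 − 26.87)
62.52 m = 55445  ⇒  m ≈ 886.8 g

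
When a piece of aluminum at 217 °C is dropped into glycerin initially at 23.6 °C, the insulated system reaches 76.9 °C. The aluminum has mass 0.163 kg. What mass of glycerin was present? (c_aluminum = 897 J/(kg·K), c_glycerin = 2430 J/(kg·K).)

m ≈ 0.158 kg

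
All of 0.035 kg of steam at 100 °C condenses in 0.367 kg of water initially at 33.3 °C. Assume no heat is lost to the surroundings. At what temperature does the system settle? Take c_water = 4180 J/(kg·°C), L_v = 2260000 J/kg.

T_f ≈ 86.2 °C

Conservation of energy gives ΣQ = 0:
latent heat released on condensation: 0.035·2260000 = 79100; condensate cools 100→T: 0.035·4180·(T − 100) = 146.3(T − 100); original water: 1534.1(T − 33.3)
1680.4 T = 79100 + 14630 + 51084 = 144814
T ≈ 86.18 °C (< 100 °C, so full condensation is consistent).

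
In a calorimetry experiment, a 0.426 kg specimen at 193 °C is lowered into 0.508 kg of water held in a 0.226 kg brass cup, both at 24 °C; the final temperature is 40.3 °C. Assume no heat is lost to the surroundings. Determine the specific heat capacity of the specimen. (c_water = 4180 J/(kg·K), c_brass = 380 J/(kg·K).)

Let T be the final temperature. ΣQ_i = 0:
0.426·c·(40.3 − 193) + 0.508·4180·(40.3 − 24) + 0.226·380·(40.3 − 24) = 0
-65.05 c = -36012
c = -36012/-65.05 ≈ 553.6 J/(kg·K)

c ≈ 554 J/(kg·K)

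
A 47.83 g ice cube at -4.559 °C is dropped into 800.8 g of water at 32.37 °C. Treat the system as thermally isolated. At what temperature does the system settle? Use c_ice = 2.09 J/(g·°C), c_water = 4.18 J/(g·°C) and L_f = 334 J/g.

Conservation of energy gives ΣQ = 0:
ice -4.559→0 °C: 47.83·2.09·4.559 = 455.74; fusion: m_ice L_f = 47.83·334 = 15975; meltwater 0→T: 47.83·4.18·T = 199.93 T; water: 3347.3(T − 32.37)
3547.3 T = 108354 − 16431 = 91923
T ≈ 25.91 °C — above 0 °C, consistent with complete melting.

T_f ≈ 25.9 °C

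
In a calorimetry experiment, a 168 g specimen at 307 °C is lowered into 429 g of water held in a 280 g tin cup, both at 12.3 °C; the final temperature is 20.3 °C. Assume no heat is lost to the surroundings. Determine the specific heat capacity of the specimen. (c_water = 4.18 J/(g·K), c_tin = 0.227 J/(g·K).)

Energy conservation, ΣQ = 0:
168×c×(20.3 − 307) + 429×4.18×(20.3 − 12.3) + 280×0.227×(20.3 − 12.3) = 0
-48166 c = -14854
c = -14854/-48166 ≈ 0.3084 J/(g·K)

c ≈ 0.308 J/(g·K)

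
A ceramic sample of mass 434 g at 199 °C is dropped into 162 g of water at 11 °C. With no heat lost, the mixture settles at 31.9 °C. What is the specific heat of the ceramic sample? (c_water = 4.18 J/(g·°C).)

Heat gained plus heat lost sum to zero:
434·c·(31.9 − 199) + 162·4.18·(31.9 − 11) = 0
-72521 c = -14153
c = -14153/-72521 ≈ 0.1952 J/(g·°C)

c ≈ 0.195 J/(g·°C)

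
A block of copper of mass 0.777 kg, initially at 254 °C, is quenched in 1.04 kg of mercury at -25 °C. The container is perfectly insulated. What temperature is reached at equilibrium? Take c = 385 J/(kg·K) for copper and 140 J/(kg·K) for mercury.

T_f ≈ 162.7 °C

Conservation of energy gives ΣQ = 0:
0.777×385×(T − 254) + 1.04×140×(T − (-25)) = 0
444.75 T = 72343
T ≈ 162.66 °C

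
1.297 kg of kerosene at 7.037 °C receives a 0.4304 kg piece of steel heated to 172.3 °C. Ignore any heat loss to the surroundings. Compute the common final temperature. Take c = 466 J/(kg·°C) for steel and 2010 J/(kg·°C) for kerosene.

|Q_steel| = |Q_kerosene|:
0.4304×466×(172.3 − T) = 1.297×2010×(T − 7.037)
200.57(172.3 − T) = 2607(T − 7.037)
2807.5 T = 52903  ⇒  T ≈ 18.84 °C

T_f ≈ 18.8 °C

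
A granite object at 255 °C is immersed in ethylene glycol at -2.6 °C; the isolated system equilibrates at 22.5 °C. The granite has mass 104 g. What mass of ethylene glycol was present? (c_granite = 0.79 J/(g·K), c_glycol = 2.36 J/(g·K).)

|Q_granite| = |Q_glycol|:
104×0.79×(255 − 22.5) = m×2.36×(22.5 − (-2.6))
59.24 m = 19102  ⇒  m ≈ 322.5 g

m ≈ 322 g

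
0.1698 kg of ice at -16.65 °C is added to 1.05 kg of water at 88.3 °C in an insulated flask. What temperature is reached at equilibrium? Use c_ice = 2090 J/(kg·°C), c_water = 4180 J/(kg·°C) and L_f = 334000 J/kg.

T_f ≈ 63.7 °C

Energy balance with sensible and latent terms:
ice -16.65→0 °C: 0.1698×2090×16.65 = 5908.8
  fusion: m_ice L_f = 0.1698×334000 = 56713
  meltwater 0→T: 0.1698×4180×T = 709.76 T
  water cools: 1.05×4180×(T − 88.3) = 4389(T − 88.3)
5098.8 T = 387549 − 62622 = 324927
T ≈ 63.73 °C — above 0 °C, consistent with complete melting.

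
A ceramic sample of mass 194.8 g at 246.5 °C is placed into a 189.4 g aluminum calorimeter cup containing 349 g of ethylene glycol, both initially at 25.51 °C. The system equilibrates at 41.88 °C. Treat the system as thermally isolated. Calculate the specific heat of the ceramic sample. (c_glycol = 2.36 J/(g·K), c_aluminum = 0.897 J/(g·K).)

c ≈ 0.408 J/(g·K)

Let T be the final temperature. ΣQ_i = 0:
194.8·c·(41.88 − 246.5) + 349·2.36·(41.88 − 25.51) + 189.4·0.897·(41.88 − 25.51) = 0
-39860 c = -16264
c = -16264/-39860 ≈ 0.408 J/(g·K)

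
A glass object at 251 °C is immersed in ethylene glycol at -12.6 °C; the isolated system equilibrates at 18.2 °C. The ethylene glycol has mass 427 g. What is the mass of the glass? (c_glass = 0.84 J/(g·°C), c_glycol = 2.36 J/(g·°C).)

m ≈ 159 g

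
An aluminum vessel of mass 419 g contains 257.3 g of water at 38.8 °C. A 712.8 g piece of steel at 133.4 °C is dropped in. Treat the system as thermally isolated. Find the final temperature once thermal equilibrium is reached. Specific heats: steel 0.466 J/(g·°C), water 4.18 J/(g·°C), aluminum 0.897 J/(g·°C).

T_f is the heat-capacity-weighted average of the initial temperatures:
T_f = (332.16*133.4 + 1075.5*38.8 + 375.84*38.8) / (332.16 + 1075.5 + 375.84)
    = 100623 / 1783.5 ≈ 56.42 °C

T_f ≈ 56.4 °C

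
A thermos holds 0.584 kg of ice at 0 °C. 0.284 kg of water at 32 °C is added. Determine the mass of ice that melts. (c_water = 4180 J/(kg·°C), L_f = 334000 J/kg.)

m_melted ≈ 0.114 kg

Cooling the water to 0 °C releases 0.284×4180×32 = 37988 J.
Fully melting the ice requires m_ice L_f = 0.584×334000 = 195056 J.
37988 J < 195056 J, so only part of the ice melts and the system sits at 0 °C.
m_melt = 37988 / L_f = 0.1137 kg.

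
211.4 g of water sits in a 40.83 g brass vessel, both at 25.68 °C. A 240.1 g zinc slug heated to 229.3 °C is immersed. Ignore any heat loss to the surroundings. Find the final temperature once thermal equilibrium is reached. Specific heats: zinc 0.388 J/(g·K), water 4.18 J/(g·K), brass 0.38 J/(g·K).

T_f ≈ 44.8 °C

T_f is the heat-capacity-weighted average of the initial temperatures:
T_f = (93.16·229.3 + 883.65·25.68 + 15.52·25.68) / (93.16 + 883.65 + 15.52)
    = 44452 / 992.33 ≈ 44.80 °C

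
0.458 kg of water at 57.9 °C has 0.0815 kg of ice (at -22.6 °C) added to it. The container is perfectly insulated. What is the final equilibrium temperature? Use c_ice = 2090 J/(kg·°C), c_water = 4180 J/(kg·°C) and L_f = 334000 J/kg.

Energy conservation, ΣQ = 0:
warm ice to 0 °C: 0.0815·2090·(0 − (-22.6)) = 3849.6
  latent heat to melt: 0.0815·334000 = 27221
  warm the meltwater: 340.67 T
  water: 1914.4(T − 57.9)
2255.1 T = 110846 − 31071 = 79776
T ≈ 35.38 °C — above 0 °C, consistent with complete melting.

T_f ≈ 35.4 °C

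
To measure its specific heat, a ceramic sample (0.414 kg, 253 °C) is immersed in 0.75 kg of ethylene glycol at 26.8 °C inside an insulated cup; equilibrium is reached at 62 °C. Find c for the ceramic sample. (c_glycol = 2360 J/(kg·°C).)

c ≈ 788 J/(kg·°C)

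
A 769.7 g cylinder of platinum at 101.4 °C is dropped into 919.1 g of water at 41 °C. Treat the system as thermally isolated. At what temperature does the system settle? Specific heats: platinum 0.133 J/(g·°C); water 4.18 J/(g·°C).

|Q_platinum| = |Q_water|:
769.7*0.133*(101.4 − T) = 919.1*4.18*(T − 41)
102.37(101.4 − T) = 3841.8(T − 41)
3944.2 T = 167896  ⇒  T ≈ 42.57 °C

T_f ≈ 42.6 °C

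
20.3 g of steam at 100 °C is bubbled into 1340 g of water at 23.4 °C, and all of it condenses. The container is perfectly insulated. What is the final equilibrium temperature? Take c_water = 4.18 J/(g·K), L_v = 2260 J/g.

Energy conservation, ΣQ = 0:
latent heat released on condensation: 20.3·2260 = 45878; condensed water 100 °C→T: 84.85(T − 100); water warms: 1340·4.18·(T − 23.4) = 5601.2(T − 23.4)
5686.1 T = 45878 + 8485.4 + 131068 = 185431
T ≈ 32.61 °C, under the boiling point, so the assumption holds.

T_f ≈ 32.6 °C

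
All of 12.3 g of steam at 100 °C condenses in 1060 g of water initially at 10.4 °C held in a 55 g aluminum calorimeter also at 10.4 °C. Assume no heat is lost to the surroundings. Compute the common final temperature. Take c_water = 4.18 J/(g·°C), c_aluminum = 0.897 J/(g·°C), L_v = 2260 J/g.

Net heat exchanged in the isolated system is zero:
latent heat released on condensation: 12.3·2260 = 27798
  condensed water 100 °C→T: 51.41(T − 100)
  water warms: 1060·4.18·(T − 10.4) = 4430.8(T − 10.4)
  cup: 49.34(T − 10.4)
4531.5 T = 27798 + 5141.4 + 46593 = 79533
T ≈ 17.55 °C — below 100 °C, confirming all the steam condensed.

T_f ≈ 17.6 °C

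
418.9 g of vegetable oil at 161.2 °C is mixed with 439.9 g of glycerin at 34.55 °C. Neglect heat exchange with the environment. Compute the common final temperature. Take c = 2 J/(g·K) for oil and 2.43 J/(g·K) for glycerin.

Setting the total heat transfer to zero:
418.9×2×(T − 161.2) + 439.9×2.43×(T − 34.55) = 0
(837.8 + 1069) T = 837.8×161.2 + 1069×34.55
T = 171986/1906.8 ≈ 90.20 °C

T_f ≈ 90.2 °C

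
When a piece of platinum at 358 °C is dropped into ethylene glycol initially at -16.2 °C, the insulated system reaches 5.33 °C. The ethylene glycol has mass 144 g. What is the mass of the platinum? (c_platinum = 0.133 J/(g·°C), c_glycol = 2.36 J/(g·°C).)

m ≈ 156 g

Heat gained plus heat lost sum to zero:
m·0.133·(5.33 − 358) + 144·2.36·(5.33 − (-16.2)) = 0
-46.91 m = -7316.8
m = -7316.8/-46.91 ≈ 156 g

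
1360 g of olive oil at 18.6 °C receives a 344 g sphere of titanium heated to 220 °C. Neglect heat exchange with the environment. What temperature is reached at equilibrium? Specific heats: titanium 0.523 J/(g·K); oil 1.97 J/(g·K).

Energy conservation, ΣQ = 0:
344*0.523*(T − 220) + 1360*1.97*(T − 18.6) = 0
2859.1 T = 89414
T = 89414 / 2859.1 = 31.3 °C

T_f ≈ 31.3 °C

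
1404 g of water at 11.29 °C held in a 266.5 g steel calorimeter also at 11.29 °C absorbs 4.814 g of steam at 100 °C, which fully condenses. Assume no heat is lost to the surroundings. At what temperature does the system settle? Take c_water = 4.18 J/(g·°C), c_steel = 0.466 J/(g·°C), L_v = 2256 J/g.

T_f ≈ 13.4 °C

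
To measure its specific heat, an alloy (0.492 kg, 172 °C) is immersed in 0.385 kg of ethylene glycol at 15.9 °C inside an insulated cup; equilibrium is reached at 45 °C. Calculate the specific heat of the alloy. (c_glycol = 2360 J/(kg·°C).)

c ≈ 423 J/(kg·°C)

Heat lost by the alloy = heat gained by the glycol:
0.492×c×(172 − 45) = 0.385×2360×(45 − 15.9)
62.48 c = 26440  ⇒  c ≈ 423.2 J/(kg·°C)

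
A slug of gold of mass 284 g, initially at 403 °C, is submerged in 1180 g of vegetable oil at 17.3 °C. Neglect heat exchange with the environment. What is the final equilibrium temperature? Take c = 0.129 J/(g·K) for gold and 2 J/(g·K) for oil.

T_f ≈ 23.2 °C

Set heat shed by the hot body equal to heat absorbed by the cold body:
284*0.129*(403 − T) = 1180*2*(T − 17.3)
36.64(403 − T) = 2360(T − 17.3)
2396.6 T = 55592  ⇒  T ≈ 23.20 °C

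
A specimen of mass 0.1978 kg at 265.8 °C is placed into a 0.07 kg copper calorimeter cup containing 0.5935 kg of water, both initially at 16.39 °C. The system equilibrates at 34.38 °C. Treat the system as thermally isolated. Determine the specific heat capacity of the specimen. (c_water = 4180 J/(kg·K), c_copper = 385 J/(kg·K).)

Heat gained plus heat lost sum to zero:
0.1978×c×(34.38 − 265.8) + 0.5935×4180×(34.38 − 16.39) + 0.07×385×(34.38 − 16.39) = 0
-45.77 c = -45115
c = -45115/-45.77 ≈ 985.6 J/(kg·K)

c ≈ 986 J/(kg·K)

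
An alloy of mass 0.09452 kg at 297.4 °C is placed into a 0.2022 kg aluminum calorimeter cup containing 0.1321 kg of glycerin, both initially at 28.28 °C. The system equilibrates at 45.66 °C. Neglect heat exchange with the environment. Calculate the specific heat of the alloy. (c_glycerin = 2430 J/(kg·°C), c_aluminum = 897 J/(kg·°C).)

c ≈ 367 J/(kg·°C)

Energy conservation, ΣQ = 0:
0.09452×c×(45.66 − 297.4) + 0.1321×2430×(45.66 − 28.28) + 0.2022×897×(45.66 − 28.28) = 0
-23.79 c = -8731.3
c = -8731.3/-23.79 ≈ 366.9 J/(kg·°C)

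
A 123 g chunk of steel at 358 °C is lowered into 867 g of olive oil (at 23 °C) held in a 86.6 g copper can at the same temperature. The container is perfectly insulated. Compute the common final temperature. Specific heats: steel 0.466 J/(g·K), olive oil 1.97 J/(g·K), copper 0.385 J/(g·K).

T_f ≈ 33.7 °C

Taking heat into each body as positive, Σ m c ΔT = 0:
123×0.466×(T − 358) + 867×1.97×(T − 23) + 86.6×0.385×(T − 23) = 0
57.32(T − 358) + 1708(T − 23) + 33.34(T − 23) = 0
(57.32 + 1708 + 33.34) T = 57.32×358 + 1708×23 + 33.34×23
T ≈ 33.68 °C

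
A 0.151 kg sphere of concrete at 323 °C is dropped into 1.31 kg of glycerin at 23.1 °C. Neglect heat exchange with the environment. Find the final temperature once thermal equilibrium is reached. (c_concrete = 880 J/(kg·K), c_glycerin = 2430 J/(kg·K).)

T_f ≈ 35.1 °C

|Q_concrete| = |Q_glycerin|:
0.151×880×(323 − T) = 1.31×2430×(T − 23.1)
132.88(323 − T) = 3183.3(T − 23.1)
3316.2 T = 116454  ⇒  T ≈ 35.12 °C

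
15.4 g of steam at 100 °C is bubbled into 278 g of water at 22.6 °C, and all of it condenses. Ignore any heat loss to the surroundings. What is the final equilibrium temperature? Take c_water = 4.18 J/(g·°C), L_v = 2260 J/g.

T_f ≈ 55.0 °C

Energy balance with sensible and latent terms:
latent heat released on condensation: 15.4×2260 = 34804
  condensate cools 100→T: 15.4×4.18×(T − 100) = 64.37(T − 100)
  original water: 1162(T − 22.6)
1226.4 T = 34804 + 6437.2 + 26262 = 67503
T ≈ 55.04 °C, under the boiling point, so the assumption holds.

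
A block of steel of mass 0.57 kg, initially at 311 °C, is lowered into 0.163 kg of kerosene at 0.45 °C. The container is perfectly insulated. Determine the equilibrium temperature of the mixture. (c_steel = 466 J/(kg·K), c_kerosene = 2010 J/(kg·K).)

T_f ≈ 139.5 °C

Energy conservation, ΣQ = 0:
0.57×466×(T − 311) + 0.163×2010×(T − 0.45) = 0
(265.62 + 327.63) T = 265.62×311 + 327.63×0.45
T ≈ 139.49 °C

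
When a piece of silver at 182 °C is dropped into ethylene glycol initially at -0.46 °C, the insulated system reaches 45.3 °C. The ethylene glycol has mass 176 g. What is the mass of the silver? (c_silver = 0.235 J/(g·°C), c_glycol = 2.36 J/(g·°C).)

m ≈ 592 g

Net heat exchanged in the isolated system is zero:
m·0.235·(45.3 − 182) + 176·2.36·(45.3 − (-0.46)) = 0
-32.12 m = -19007
m = -19007/-32.12 ≈ 591.7 g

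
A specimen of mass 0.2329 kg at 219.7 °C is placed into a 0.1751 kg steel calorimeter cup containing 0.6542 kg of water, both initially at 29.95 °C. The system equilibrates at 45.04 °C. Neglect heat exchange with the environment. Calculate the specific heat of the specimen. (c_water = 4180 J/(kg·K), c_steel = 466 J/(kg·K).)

Let T be the final temperature. ΣQ_i = 0:
0.2329·c·(45.04 − 219.7) + 0.6542·4180·(45.04 − 29.95) + 0.1751·466·(45.04 − 29.95) = 0
-40.68 c = -42496
c = -42496/-40.68 ≈ 1045 J/(kg·K)

c ≈ 1040 J/(kg·K)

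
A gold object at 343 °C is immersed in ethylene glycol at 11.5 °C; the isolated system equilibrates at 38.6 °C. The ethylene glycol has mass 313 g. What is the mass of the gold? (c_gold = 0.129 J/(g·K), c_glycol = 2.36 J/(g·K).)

m ≈ 510 g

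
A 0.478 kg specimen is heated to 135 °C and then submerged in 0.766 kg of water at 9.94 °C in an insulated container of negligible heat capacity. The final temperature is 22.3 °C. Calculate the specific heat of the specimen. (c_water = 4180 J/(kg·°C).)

c ≈ 735 J/(kg·°C)

Heat gained plus heat lost sum to zero:
0.478·c·(22.3 − 135) + 0.766·4180·(22.3 − 9.94) = 0
-53.87 c = -39575
c = -39575/-53.87 ≈ 734.6 J/(kg·°C)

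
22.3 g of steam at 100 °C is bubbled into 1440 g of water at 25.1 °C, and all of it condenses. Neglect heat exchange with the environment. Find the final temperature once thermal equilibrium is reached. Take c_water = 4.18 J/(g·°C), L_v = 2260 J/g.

Taking heat into each body as positive, Σ m c ΔT = 0:
condense steam: −22.3×2260 = −50398
  condensate cools 100→T: 22.3×4.18×(T − 100) = 93.21(T − 100)
  original water: 6019.2(T − 25.1)
6112.4 T = 50398 + 9321.4 + 151082 = 210801
T ≈ 34.49 °C (< 100 °C, so full condensation is consistent).

T_f ≈ 34.5 °C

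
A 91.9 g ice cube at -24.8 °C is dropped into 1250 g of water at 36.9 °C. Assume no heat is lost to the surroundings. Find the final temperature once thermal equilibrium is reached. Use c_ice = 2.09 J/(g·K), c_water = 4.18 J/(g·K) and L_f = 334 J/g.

T_f ≈ 28.1 °C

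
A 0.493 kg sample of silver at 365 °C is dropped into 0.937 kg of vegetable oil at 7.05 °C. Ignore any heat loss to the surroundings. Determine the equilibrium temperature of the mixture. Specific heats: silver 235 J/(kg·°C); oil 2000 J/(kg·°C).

T_f is the heat-capacity-weighted average of the initial temperatures:
T_f = (115.86*365 + 1874*7.05) / (115.86 + 1874)
    = 55499 / 1989.9 ≈ 27.89 °C

T_f ≈ 27.9 °C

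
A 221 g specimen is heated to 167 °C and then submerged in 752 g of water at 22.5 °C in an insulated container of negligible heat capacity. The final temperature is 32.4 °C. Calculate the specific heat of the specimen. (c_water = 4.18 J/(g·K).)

c ≈ 1.05 J/(g·K)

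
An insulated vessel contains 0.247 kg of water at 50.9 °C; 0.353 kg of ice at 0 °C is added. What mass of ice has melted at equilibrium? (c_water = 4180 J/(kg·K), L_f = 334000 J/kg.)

Heat available from the water dropping to 0 °C: 0.247×4180×50.9 = 52552 J.
Fully melting the ice requires m_ice L_f = 0.353×334000 = 117902 J.
Since 52552 < 117902 J, not all the ice melts; equilibrium is at 0 °C.
m_melted×334000 = 52552  ⇒  m_melted ≈ 0.1573 kg.

m_melted ≈ 0.157 kg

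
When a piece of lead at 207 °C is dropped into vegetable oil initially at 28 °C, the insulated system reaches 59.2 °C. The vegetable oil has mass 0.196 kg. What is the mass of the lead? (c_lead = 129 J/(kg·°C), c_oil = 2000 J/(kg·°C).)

Energy conservation, ΣQ = 0:
m·129·(59.2 − 207) + 0.196·2000·(59.2 − 28) = 0
-19066 m = -12230
m = -12230/-19066 ≈ 0.6415 kg

m ≈ 0.641 kg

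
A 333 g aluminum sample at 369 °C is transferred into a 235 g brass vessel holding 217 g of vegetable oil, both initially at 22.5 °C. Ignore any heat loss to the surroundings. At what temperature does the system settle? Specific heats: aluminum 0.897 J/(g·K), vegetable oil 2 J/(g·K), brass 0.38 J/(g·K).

T_f ≈ 148.4 °C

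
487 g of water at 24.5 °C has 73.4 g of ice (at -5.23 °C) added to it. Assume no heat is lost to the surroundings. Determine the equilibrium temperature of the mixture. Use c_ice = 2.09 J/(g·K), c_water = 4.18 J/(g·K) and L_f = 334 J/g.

T_f ≈ 10.5 °C

Sum of m c ΔT and latent-heat terms is zero:
ice -5.23→0 °C: 73.4·2.09·5.23 = 802.31
  melt ice: 73.4·334 = 24516
  warm the meltwater: 306.81 T
  water cools: 487·4.18·(T − 24.5) = 2035.7(T − 24.5)
2342.5 T = 49874 − 25318 = 24556
T ≈ 10.48 °C. Since T > 0 °C, the all-ice-melts assumption holds.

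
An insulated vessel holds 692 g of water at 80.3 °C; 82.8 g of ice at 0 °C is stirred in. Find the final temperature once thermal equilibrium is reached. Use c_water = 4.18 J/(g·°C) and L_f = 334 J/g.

Energy balance with sensible and latent terms:
melt ice: 82.8×334 = 27655; meltwater 0→T: 82.8×4.18×T = 346.1 T; water: 2892.6(T − 80.3)
3238.7 T = 232273 − 27655 = 204617
T ≈ 63.18 °C (positive, so assuming full melt was valid).

T_f ≈ 63.2 °C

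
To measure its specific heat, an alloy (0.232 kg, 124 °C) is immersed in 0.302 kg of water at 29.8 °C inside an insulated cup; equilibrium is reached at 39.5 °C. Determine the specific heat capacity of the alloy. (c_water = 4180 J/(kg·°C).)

m_s c (T_s − T_f) = m_water c_water (T_f − T_0):
0.232·c·(124 − 39.5) = 0.302·4180·(39.5 − 29.8)
19.6 c = 12245  ⇒  c ≈ 624.6 J/(kg·°C)

c ≈ 625 J/(kg·°C)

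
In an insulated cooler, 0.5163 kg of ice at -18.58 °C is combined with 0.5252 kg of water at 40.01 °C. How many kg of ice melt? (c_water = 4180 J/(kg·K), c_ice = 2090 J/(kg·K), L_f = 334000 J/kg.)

m_melted ≈ 0.203 kg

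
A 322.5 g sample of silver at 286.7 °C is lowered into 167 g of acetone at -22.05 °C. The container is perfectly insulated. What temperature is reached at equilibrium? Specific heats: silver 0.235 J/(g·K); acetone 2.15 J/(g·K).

Setting the total heat transfer to zero:
322.5×0.235×(T − 286.7) + 167×2.15×(T − (-22.05)) = 0
434.84 T = 13811
T ≈ 31.76 °C

T_f ≈ 31.8 °C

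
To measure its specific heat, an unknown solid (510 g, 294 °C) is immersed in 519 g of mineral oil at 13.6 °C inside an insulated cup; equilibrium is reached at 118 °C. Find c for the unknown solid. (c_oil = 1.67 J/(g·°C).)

Heat gained plus heat lost sum to zero:
510·c·(118 − 294) + 519·1.67·(118 − 13.6) = 0
-89760 c = -90487
c = -90487/-89760 ≈ 1.008 J/(g·°C)

c ≈ 1.01 J/(g·°C)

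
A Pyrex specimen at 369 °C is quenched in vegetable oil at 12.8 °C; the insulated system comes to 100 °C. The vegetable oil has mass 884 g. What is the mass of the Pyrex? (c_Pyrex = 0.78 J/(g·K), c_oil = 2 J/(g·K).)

Conservation of energy gives ΣQ = 0:
m·0.78·(100 − 369) + 884·2·(100 − 12.8) = 0
-209.82 m = -154170
m = -154170/-209.82 ≈ 734.8 g

m ≈ 735 g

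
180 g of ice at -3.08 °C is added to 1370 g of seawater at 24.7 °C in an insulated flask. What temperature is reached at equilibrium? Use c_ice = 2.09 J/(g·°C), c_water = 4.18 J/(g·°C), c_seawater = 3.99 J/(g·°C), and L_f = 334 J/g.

T_f ≈ 11.9 °C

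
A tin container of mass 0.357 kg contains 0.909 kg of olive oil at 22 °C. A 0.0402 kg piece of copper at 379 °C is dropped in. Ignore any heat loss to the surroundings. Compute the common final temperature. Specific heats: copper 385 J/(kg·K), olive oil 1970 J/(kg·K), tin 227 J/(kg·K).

T_f ≈ 24.9 °C

With ΣQ=0 the equilibrium temperature is the m·c-weighted mean:
T_f = (15.48·379 + 1790.7·22 + 81.04·22) / (15.48 + 1790.7 + 81.04)
    = 47045 / 1887.2 ≈ 24.93 °C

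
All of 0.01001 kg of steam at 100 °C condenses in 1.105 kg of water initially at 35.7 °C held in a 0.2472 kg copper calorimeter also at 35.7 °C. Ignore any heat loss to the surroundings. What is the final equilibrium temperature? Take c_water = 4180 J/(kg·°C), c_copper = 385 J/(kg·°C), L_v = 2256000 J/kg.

T_f ≈ 41.0 °C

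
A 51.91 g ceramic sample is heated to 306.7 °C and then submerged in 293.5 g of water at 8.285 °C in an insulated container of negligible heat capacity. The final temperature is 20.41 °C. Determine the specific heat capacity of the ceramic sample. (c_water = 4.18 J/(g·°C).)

Setting the total heat transfer to zero:
51.91·c·(20.41 − 306.7) + 293.5·4.18·(20.41 − 8.285) = 0
-14861 c = -14875
c = -14875/-14861 ≈ 1.001 J/(g·°C)

c ≈ 1 J/(g·°C)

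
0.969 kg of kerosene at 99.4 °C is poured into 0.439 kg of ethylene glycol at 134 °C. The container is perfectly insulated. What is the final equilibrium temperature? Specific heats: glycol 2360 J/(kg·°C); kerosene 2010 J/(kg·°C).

|Q_glycol| = |Q_kerosene|:
0.439×2360×(134 − T) = 0.969×2010×(T − 99.4)
1036(134 − T) = 1947.7(T − 99.4)
2983.7 T = 332430  ⇒  T ≈ 111.41 °C

T_f ≈ 111.4 °C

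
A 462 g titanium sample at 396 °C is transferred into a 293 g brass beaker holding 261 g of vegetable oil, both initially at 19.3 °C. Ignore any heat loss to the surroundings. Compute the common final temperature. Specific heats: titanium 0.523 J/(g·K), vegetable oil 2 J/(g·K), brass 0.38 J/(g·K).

T_f ≈ 123.3 °C

Energy conservation, ΣQ = 0:
462*0.523*(T − 396) + 261*2*(T − 19.3) + 293*0.38*(T − 19.3) = 0
874.97 T = 107907
T ≈ 123.33 °C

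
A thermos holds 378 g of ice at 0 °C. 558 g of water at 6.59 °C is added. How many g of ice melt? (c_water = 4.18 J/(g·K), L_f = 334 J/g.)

m_melted ≈ 46 g

Cooling the water to 0 °C releases 558×4.18×6.59 = 15371 J.
Fully melting the ice requires m_ice L_f = 378×334 = 126252 J.
15371 J < 126252 J, so only part of the ice melts and the system sits at 0 °C.
m_melted×334 = 15371  ⇒  m_melted ≈ 46.02 g.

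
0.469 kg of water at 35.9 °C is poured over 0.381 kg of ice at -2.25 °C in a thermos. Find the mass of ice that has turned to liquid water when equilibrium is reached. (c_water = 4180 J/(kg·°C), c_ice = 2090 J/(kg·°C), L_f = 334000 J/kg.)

Heat available from the water dropping to 0 °C: 0.469×4180×35.9 = 70379 J.
Of that, 0.381×2090×2.25 = 1791.7 J goes to bring the ice to 0 °C, leaving 68587 J.
To melt every bit of ice: 0.381×334000 = 127254 J.
Since 68587 < 127254 J, not all the ice melts; equilibrium is at 0 °C.
m_melt = 68587 / L_f = 0.2054 kg.

m_melted ≈ 0.205 kg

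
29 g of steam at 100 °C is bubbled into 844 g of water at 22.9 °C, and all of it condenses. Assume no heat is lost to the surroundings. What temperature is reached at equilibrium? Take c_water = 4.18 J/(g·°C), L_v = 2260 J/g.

Energy conservation, ΣQ = 0:
condense steam: −29×2260 = −65540; condensate cools 100→T: 29×4.18×(T − 100) = 121.22(T − 100); water warms: 844×4.18×(T − 22.9) = 3527.9(T − 22.9)
3649.1 T = 65540 + 12122 + 80789 = 158451
T ≈ 43.42 °C — below 100 °C, confirming all the steam condensed.

T_f ≈ 43.4 °C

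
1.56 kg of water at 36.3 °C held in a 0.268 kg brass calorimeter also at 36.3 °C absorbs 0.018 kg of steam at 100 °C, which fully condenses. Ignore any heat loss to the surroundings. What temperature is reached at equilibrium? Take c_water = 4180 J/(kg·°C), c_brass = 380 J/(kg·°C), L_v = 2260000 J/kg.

T_f ≈ 43.1 °C

Let T be the final temperature. ΣQ_i = 0:
condense steam: −0.018×2260000 = −40680
  condensate cools 100→T: 0.018×4180×(T − 100) = 75.24(T − 100)
  water warms: 1.56×4180×(T − 36.3) = 6520.8(T − 36.3)
  brass cup: 0.268×380×(T − 36.3) = 101.84(T − 36.3)
6697.9 T = 40680 + 7524 + 240402 = 288606
T ≈ 43.09 °C (< 100 °C, so full condensation is consistent).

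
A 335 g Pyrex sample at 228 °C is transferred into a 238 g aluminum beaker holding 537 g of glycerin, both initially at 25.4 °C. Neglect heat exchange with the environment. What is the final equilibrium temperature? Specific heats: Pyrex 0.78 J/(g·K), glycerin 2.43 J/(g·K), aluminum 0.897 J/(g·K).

T_f ≈ 55.1 °C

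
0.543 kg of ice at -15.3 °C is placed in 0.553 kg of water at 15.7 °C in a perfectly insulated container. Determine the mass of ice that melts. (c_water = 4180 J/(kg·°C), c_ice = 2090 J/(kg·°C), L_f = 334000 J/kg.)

m_melted ≈ 0.0567 kg

Heat available from the water dropping to 0 °C: 0.553×4180×15.7 = 36291 J.
Of that, 0.543×2090×15.3 = 17364 J goes to bring the ice to 0 °C, leaving 18928 J.
Fully melting the ice requires m_ice L_f = 0.543×334000 = 181362 J.
18928 J < 181362 J, so only part of the ice melts and the system sits at 0 °C.
m_melt = 18928 / L_f = 0.05667 kg.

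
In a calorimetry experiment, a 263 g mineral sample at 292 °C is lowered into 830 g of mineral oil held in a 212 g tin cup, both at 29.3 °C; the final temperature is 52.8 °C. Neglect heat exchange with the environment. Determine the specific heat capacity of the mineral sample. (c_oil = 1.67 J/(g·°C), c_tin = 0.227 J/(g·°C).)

Net heat exchanged in the isolated system is zero:
263×c×(52.8 − 292) + 830×1.67×(52.8 − 29.3) + 212×0.227×(52.8 − 29.3) = 0
-62910 c = -33704
c = -33704/-62910 ≈ 0.5358 J/(g·°C)

c ≈ 0.536 J/(g·°C)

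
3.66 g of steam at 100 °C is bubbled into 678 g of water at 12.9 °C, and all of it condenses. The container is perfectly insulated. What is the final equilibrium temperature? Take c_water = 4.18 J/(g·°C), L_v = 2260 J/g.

Net heat exchanged in the isolated system is zero:
latent heat released on condensation: 3.66·2260 = 8271.6
  condensed water 100 °C→T: 15.3(T − 100)
  water warms: 678·4.18·(T − 12.9) = 2834(T − 12.9)
2849.3 T = 8271.6 + 1529.9 + 36559 = 46361
T ≈ 16.27 °C — below 100 °C, confirming all the steam condensed.

T_f ≈ 16.3 °C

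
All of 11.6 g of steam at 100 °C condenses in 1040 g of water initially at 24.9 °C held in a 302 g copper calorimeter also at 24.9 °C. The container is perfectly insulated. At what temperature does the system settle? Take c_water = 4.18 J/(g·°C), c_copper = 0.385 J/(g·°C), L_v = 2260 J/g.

T_f ≈ 31.5 °C

Energy balance with sensible and latent terms:
condense steam: −11.6·2260 = −26216
  condensed water 100 °C→T: 48.49(T − 100)
  water warms: 1040·4.18·(T − 24.9) = 4347.2(T − 24.9)
  copper cup: 302·0.385·(T − 24.9) = 116.27(T − 24.9)
4512 T = 26216 + 4848.8 + 111140 = 142205
T ≈ 31.52 °C — below 100 °C, confirming all the steam condensed.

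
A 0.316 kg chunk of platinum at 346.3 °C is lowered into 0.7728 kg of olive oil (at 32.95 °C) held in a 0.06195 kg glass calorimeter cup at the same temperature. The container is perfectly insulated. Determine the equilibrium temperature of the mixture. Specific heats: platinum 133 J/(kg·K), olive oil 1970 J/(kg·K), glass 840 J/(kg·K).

T_f is the heat-capacity-weighted average of the initial temperatures:
T_f = (42.03×346.3 + 1522.4×32.95 + 52.04×32.95) / (42.03 + 1522.4 + 52.04)
    = 66433 / 1616.5 ≈ 41.10 °C

T_f ≈ 41.1 °C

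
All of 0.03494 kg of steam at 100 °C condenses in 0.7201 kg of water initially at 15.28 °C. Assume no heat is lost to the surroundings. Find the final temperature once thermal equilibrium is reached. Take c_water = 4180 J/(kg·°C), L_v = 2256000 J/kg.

Heat gained plus heat lost sum to zero:
latent heat released on condensation: 0.03494·2256000 = 78825; condensate cools 100→T: 0.03494·4180·(T − 100) = 146.05(T − 100); original water: 3010(T − 15.28)
3156.1 T = 78825 + 14605 + 45993 = 139423
T ≈ 44.18 °C — below 100 °C, confirming all the steam condensed.

T_f ≈ 44.2 °C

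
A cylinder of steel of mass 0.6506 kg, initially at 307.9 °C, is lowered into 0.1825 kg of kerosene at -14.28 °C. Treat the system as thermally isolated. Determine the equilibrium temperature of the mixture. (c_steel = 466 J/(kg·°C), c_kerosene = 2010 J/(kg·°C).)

With ΣQ=0 the equilibrium temperature is the m·c-weighted mean:
T_f = (303.18*307.9 + 366.82*(-14.28)) / (303.18 + 366.82)
    = 88111 / 670 ≈ 131.51 °C

T_f ≈ 131.5 °C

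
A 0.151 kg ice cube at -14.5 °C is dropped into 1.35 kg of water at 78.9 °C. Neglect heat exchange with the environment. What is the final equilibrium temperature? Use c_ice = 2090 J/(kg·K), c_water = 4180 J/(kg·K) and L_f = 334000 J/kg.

T_f ≈ 62.2 °C

Energy balance with sensible and latent terms:
ice -14.5→0 °C: 0.151·2090·14.5 = 4576.1
  melt ice: 0.151·334000 = 50434
  warm the meltwater: 631.18 T
  water cools: 1.35·4180·(T − 78.9) = 5643(T − 78.9)
6274.2 T = 445233 − 55010 = 390223
T ≈ 62.20 °C — above 0 °C, consistent with complete melting.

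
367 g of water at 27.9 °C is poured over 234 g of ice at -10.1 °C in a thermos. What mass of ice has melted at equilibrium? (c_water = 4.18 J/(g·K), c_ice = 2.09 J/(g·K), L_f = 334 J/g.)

Heat available from the water dropping to 0 °C: 367·4.18·27.9 = 42800 J.
Of that, 234·2.09·10.1 = 4939.5 J goes to bring the ice to 0 °C, leaving 37861 J.
To melt every bit of ice: 234·334 = 78156 J.
Since 37861 < 78156 J, not all the ice melts; equilibrium is at 0 °C.
m_melted·334 = 37861  ⇒  m_melted ≈ 113.4 g.

m_melted ≈ 113 g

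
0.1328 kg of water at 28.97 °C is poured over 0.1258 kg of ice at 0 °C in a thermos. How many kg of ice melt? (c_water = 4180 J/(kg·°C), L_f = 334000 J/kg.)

Water can give up m c ΔT = 0.1328·4180·28.97 = 16081 J before reaching 0 °C.
Melting all 0.1258 kg of ice would need 0.1258·334000 = 42017 J.
That's not enough to melt it all — equilibrium is at 0 °C with ice remaining.
m_melt = 16081 / L_f = 0.04815 kg.

m_melted ≈ 0.0481 kg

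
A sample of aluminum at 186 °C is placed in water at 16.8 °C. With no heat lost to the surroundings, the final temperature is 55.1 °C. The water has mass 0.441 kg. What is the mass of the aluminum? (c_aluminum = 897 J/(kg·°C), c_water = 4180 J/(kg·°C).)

Taking heat into each body as positive, Σ m c ΔT = 0:
m×897×(55.1 − 186) + 0.441×4180×(55.1 − 16.8) = 0
-117417 m = -70601
m = -70601/-117417 ≈ 0.6013 kg

m ≈ 0.601 kg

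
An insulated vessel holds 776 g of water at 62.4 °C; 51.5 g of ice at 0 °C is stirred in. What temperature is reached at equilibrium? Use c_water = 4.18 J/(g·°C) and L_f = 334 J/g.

Energy conservation, ΣQ = 0:
fusion: m_ice L_f = 51.5×334 = 17201; meltwater 0→T: 51.5×4.18×T = 215.27 T; water cools: 776×4.18×(T − 62.4) = 3243.7(T − 62.4)
3458.9 T = 202406 − 17201 = 185205
T ≈ 53.54 °C (positive, so assuming full melt was valid).

T_f ≈ 53.5 °C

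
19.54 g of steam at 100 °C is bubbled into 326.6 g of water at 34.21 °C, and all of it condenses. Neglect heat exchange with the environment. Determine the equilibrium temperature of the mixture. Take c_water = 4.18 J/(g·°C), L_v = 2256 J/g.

Net heat exchanged in the isolated system is zero:
condense steam: −19.54·2256 = −44082; condensed water 100 °C→T: 81.68(T − 100); original water: 1365.2(T − 34.21)
1446.9 T = 44082 + 8167.7 + 46703 = 98953
T ≈ 68.39 °C (< 100 °C, so full condensation is consistent).

T_f ≈ 68.4 °C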